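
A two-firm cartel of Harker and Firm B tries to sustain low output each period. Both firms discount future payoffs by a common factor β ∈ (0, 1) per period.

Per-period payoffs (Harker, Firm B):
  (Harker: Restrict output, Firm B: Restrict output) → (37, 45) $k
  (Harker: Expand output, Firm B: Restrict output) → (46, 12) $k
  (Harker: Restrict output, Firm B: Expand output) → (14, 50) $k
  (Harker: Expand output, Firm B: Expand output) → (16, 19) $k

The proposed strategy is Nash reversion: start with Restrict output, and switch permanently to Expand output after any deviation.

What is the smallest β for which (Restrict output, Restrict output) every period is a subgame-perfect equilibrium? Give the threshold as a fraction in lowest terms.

3/10

For Harker: deviation gain 46−37 = 9, per-period punishment loss 37−16 = 21. IC gives β ≥ 9/30 = 3/10.
For Firm B: gain 5, loss 26 per period, so β ≥ 5/31.
The tighter constraint is Harker's, so cooperation needs β ≥ 3/10.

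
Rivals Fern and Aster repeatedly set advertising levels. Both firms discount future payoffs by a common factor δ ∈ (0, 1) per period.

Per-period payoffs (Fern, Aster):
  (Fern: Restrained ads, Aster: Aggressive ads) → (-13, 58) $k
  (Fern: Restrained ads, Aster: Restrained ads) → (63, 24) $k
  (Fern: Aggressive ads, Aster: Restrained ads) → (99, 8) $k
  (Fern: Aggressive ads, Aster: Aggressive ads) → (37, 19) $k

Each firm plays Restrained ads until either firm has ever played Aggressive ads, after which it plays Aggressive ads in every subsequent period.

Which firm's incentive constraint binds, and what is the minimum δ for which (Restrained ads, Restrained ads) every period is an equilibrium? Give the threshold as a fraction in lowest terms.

Aster; δ ≥ 34/39

For Fern: deviation gain 99−63 = 36, per-period punishment loss 63−37 = 26. IC gives δ ≥ 36/62 = 18/31.
For Aster: gain 34, loss 5 per period, so δ ≥ 34/39.
The tighter constraint is Aster's, so cooperation needs δ ≥ 34/39.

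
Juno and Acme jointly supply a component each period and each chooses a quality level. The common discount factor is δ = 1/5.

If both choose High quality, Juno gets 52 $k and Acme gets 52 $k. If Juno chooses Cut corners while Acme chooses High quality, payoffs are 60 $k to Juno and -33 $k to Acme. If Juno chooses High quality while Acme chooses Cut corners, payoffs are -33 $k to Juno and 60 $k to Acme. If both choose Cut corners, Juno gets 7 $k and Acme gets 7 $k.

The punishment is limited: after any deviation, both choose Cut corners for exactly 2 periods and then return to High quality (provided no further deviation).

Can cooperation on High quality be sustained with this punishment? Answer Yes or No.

Yes

A one-shot deviation gives 60 now, then 7 for 2 periods, then back to 52.
Gain from deviating: (60−52) today; loss: (52−7) in each of the next 2 periods.
No-deviation condition: (52−7)(δ+…+δ^2) ≥ 60−52, i.e. δ+…+δ^2 ≥ 8/45.
At δ = 1/5: δ+…+δ^2 = 0.2400 ≥ 0.1778.
So cooperation is sustainable.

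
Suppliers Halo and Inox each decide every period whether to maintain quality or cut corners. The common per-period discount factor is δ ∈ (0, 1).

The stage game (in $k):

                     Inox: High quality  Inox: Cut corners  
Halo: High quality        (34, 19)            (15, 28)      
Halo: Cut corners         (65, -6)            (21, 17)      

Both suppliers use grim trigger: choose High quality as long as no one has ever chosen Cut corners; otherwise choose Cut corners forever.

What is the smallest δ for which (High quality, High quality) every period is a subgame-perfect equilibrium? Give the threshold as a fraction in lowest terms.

For Halo: deviation gain 65−34 = 31, per-period punishment loss 34−21 = 13. IC gives δ ≥ 31/44.
For Inox: gain 9, loss 2 per period, so δ ≥ 9/11.
The tighter constraint is Inox's, so cooperation needs δ ≥ 9/11.

9/11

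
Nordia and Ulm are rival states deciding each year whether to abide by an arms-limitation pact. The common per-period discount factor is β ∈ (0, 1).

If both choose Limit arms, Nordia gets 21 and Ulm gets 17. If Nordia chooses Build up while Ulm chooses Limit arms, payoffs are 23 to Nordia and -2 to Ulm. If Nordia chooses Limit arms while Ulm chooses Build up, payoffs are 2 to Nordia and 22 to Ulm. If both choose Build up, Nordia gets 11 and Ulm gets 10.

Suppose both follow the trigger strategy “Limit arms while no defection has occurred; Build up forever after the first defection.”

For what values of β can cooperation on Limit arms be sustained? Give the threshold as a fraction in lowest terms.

5/12

Nordia: cooperation gives 21 each period; deviation gives 23 once then 11 forever.
  21/(1−β) ≥ 23 + 11β/(1−β) ⇒ β ≥ 2/12 = 1/6.
Ulm: cooperation gives 17 each period; deviation gives 22 once then 10 forever.
  β ≥ 5/12.
Both must hold, so the binding constraint is Ulm's: β ≥ 5/12.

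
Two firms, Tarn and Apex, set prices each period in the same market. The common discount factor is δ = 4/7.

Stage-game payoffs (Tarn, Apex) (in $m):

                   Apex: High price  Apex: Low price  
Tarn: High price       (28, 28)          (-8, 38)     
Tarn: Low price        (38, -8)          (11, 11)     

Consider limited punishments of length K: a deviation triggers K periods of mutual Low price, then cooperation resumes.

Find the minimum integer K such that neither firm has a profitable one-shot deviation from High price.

2

IC: δ(1−δ^K)/(1−δ) ≥ (38−28)/(28−11) = 10/17.
With δ = 4/7: need 1 − δ^K ≥ 10/17·(1−4/7)/(4/7), i.e. δ^K ≤ 0.5588.
Since (4/7)^1 = 0.5714 and (4/7)^2 = 0.3265, the smallest such K is 2.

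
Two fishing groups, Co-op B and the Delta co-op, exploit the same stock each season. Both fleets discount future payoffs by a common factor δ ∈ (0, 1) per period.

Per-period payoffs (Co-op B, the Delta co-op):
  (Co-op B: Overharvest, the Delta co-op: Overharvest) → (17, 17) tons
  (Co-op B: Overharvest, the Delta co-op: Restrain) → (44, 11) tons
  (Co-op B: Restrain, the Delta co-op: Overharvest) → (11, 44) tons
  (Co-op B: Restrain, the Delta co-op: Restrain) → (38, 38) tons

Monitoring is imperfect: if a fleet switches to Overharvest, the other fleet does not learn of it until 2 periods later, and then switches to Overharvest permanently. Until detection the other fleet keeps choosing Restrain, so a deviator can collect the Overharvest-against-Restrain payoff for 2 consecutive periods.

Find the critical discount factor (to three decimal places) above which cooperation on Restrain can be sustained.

The best deviation is to choose Overharvest for all 2 undetected periods, earning 44 each, then 17 forever once detected.
Deviation value: 44(1−δ^2)/(1−δ) + 17δ^2/(1−δ); cooperation value: 38/(1−δ).
IC: 38 ≥ 44(1−δ^2) + 17δ^2 = 44 − 27δ^2.
So δ^2 ≥ 6/27 = 2/9, giving δ ≥ (2/9)^(1/2) ≈ 0.471.

0.471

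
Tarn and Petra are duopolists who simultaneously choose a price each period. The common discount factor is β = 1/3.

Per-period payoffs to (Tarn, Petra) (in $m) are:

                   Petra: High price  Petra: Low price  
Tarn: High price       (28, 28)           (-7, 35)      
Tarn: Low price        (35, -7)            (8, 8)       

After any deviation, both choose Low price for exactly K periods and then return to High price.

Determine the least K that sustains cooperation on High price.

2

No profitable deviation requires (28−8)(β+…+β^K) ≥ 35−28, i.e. β+…+β^K ≥ 7/20 ≈ 0.3500.
With β = 1/3, the partial sums are K=1: 0.3333, K=2: 0.4444.
K = 2 is the first length at which the sum reaches 0.3500.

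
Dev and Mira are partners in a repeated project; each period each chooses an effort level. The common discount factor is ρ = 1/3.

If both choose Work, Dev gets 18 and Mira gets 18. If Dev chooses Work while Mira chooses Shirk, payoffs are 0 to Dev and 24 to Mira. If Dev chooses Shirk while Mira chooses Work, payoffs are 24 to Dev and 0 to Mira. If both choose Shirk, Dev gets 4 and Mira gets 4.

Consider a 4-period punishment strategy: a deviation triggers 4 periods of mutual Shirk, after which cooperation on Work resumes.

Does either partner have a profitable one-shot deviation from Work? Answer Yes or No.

No

Comparing payoff streams over the 5 periods until play realigns: cooperate → 18(1+ρ+…+ρ^4); deviate → 24 + 4(ρ+…+ρ^4).
Cooperation is sustained iff (18−4)(ρ+…+ρ^4) ≥ 24−18.
ρ+…+ρ^4 = 1/3·(1−(1/3)^4)/(1−1/3) = 0.4938, and (24−18)/(18−4) = 0.4286.
0.4938 ≥ 0.4286, so cooperation is sustainable.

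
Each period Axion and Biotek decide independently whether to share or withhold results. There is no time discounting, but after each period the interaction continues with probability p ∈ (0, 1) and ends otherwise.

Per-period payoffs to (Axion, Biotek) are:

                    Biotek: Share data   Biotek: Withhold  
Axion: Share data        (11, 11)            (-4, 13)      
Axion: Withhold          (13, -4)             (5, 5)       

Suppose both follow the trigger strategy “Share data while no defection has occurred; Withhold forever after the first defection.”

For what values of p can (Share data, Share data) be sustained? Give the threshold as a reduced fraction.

1/4

Expected cooperation value is 11 + p·11 + p²·11 + … = 11/(1−p); deviation gives 13 + p·5/(1−p).
11 ≥ 13(1−p) + 5p ⇒ 8p ≥ 2 ⇒ p ≥ 2/8 = 1/4.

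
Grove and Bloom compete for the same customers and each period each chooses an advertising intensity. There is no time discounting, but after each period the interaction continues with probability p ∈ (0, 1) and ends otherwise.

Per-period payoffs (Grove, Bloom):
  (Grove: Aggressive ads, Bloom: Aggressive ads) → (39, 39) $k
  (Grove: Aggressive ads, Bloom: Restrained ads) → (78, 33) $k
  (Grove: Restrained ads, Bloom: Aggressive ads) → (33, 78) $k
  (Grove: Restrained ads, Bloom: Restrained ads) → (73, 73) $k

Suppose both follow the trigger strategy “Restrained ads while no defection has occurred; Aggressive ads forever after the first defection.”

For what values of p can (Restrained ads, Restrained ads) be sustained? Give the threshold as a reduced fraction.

With no time discounting, the continuation probability p plays the role of the discount factor.
Grim-trigger IC: 73/(1−p) ≥ 78 + 39p/(1−p) ⇒ p ≥ (78−73)/(78−39) = 5/39.

5/39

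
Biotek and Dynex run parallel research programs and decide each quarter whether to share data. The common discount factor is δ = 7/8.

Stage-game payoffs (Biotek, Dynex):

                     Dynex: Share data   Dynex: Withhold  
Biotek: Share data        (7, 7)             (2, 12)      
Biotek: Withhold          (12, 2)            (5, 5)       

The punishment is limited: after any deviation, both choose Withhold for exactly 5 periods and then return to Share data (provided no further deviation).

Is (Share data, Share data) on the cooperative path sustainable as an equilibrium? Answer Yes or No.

IC: δ+…+δ^5 ≥ (12−7)/(7−5) = 5/2.
At δ = 7/8: partial sum = 3.4096 ≥ 2.5000. Cooperation sustainable.

Yes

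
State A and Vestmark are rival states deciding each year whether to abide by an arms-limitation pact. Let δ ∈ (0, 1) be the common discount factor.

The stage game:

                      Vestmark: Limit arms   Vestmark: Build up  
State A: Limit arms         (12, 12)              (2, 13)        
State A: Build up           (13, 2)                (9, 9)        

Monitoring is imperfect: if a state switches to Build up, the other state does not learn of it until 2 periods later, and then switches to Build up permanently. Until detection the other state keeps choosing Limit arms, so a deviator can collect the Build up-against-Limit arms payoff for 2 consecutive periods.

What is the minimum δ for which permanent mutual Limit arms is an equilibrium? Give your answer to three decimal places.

Deviating for the 2 undetected periods gains 13−12 = 1 per period over cooperation, then loses 12−9 = 3 per period forever once punishment starts.
Gain: 1(1 + δ + … + δ^1); loss: 3·δ^2/(1−δ).
No profitable deviation ⇔ 1(1−δ^2) ≤ 3·δ^2, i.e. δ^2 ≥ 1/(1+3) = 1/4.
Hence δ ≥ (1/4)^(1/2) ≈ 0.500.

0.500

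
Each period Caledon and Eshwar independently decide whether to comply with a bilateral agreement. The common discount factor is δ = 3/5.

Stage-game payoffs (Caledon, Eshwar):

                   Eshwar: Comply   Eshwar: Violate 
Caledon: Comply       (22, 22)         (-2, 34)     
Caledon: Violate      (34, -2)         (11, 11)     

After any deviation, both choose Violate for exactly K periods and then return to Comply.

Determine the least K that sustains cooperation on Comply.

No profitable deviation requires (22−11)(δ+…+δ^K) ≥ 34−22, i.e. δ+…+δ^K ≥ 12/11 ≈ 1.0909.
With δ = 3/5, the partial sums are K=1: 0.6000, K=2: 0.9600, K=3: 1.1760.
K = 3 is the first length at which the sum reaches 1.0909.

3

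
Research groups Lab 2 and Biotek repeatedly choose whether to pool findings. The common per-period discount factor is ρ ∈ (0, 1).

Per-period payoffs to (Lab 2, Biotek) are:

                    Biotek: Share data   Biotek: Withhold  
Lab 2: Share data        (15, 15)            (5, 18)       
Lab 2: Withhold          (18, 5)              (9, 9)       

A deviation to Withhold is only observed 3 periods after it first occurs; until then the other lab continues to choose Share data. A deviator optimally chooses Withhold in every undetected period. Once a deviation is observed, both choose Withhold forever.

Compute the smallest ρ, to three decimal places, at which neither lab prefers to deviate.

0.693

The best deviation is to choose Withhold for all 3 undetected periods, earning 18 each, then 9 forever once detected.
Deviation value: 18(1−ρ^3)/(1−ρ) + 9ρ^3/(1−ρ); cooperation value: 15/(1−ρ).
IC: 15 ≥ 18(1−ρ^3) + 9ρ^3 = 18 − 9ρ^3.
So ρ^3 ≥ 3/9 = 1/3, giving ρ ≥ (1/3)^(1/3) ≈ 0.693.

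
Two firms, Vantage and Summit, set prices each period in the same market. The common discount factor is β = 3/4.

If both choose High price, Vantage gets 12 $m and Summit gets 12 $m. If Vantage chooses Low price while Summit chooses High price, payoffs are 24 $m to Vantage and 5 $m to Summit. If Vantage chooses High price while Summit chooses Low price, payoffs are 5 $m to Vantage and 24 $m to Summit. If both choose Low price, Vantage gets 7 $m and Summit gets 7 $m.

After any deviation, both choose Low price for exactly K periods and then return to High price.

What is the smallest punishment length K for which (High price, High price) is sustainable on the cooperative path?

6

IC: β(1−β^K)/(1−β) ≥ (24−12)/(12−7) = 12/5.
With β = 3/4: need 1 − β^K ≥ 12/5·(1−3/4)/(3/4), i.e. β^K ≤ 0.2000.
Since (3/4)^5 = 0.2373 and (3/4)^6 = 0.1780, the smallest such K is 6.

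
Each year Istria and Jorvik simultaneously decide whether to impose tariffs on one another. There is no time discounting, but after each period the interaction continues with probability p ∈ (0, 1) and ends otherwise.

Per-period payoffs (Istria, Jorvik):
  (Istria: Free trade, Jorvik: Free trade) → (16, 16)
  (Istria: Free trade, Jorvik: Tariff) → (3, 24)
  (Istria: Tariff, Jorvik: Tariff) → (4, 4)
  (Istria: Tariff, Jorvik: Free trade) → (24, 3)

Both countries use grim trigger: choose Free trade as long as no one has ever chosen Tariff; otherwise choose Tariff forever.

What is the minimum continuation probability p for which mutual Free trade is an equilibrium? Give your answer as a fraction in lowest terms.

2/5

With no time discounting, the continuation probability p plays the role of the discount factor.
Grim-trigger IC: 16/(1−p) ≥ 24 + 4p/(1−p) ⇒ p ≥ (24−16)/(24−4) = 2/5.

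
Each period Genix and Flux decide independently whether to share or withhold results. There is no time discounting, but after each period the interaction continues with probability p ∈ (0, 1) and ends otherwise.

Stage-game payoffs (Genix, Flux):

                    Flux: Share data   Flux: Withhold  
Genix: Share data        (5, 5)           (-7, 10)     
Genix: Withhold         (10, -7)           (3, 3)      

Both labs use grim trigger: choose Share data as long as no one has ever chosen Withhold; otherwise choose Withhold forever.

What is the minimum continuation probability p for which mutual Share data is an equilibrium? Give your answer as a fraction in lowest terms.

Expected cooperation value is 5 + p·5 + p²·5 + … = 5/(1−p); deviation gives 10 + p·3/(1−p).
5 ≥ 10(1−p) + 3p ⇒ 7p ≥ 5 ⇒ p ≥ 5/7.

5/7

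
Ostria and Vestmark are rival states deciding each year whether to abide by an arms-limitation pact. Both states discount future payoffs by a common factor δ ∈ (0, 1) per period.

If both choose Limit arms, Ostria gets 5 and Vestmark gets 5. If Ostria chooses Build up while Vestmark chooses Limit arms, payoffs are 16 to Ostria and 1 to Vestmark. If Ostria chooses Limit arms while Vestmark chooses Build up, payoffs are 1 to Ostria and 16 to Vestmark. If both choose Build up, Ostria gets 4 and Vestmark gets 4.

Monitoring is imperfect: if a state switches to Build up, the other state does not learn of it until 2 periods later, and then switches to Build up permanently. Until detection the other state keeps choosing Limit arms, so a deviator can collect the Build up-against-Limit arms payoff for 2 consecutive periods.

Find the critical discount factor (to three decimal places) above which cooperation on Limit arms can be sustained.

0.957

A deviator earns 16 for 2 periods, then 4 forever; cooperating earns 5 forever. Multiplying the IC by (1−δ):
5 ≥ 16(1−δ^2) + 4δ^2, so 12·δ^2 ≥ 11 and δ^2 ≥ 11/12.
δ ≥ (11/12)^(1/2) ≈ 0.957.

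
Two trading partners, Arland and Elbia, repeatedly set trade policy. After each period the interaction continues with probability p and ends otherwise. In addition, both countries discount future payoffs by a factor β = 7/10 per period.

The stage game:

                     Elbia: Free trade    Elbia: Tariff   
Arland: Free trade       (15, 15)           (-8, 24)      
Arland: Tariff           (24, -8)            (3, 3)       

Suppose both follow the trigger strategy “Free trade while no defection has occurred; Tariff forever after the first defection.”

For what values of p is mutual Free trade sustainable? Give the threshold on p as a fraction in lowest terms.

With continuation probability p and discount β, the effective per-period discount factor is βp.
Grim-trigger IC: βp ≥ (24−15)/(24−3) = 3/7.
So p ≥ (3/7)/(7/10) = 30/49.

30/49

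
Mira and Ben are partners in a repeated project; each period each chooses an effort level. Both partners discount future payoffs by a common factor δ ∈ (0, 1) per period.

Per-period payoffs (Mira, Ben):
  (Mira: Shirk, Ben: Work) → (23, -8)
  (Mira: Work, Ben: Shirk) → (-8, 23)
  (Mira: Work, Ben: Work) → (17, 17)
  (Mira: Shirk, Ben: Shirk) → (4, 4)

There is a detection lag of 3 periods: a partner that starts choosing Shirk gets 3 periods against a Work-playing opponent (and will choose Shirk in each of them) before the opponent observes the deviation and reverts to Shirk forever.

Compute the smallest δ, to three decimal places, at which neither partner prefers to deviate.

0.681

A deviator earns 23 for 3 periods, then 4 forever; cooperating earns 17 forever. Multiplying the IC by (1−δ):
17 ≥ 23(1−δ^3) + 4δ^3, so 19·δ^3 ≥ 6 and δ^3 ≥ 6/19.
δ ≥ (6/19)^(1/3) ≈ 0.681.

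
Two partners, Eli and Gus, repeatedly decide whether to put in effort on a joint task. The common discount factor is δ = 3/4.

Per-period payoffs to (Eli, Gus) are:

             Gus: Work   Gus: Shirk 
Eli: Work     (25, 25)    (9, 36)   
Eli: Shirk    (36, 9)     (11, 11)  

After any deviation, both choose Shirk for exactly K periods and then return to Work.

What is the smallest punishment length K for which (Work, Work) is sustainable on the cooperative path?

2

No profitable deviation requires (25−11)(δ+…+δ^K) ≥ 36−25, i.e. δ+…+δ^K ≥ 11/14 ≈ 0.7857.
With δ = 3/4, the partial sums are K=1: 0.7500, K=2: 1.3125.
K = 2 is the first length at which the sum reaches 0.7857.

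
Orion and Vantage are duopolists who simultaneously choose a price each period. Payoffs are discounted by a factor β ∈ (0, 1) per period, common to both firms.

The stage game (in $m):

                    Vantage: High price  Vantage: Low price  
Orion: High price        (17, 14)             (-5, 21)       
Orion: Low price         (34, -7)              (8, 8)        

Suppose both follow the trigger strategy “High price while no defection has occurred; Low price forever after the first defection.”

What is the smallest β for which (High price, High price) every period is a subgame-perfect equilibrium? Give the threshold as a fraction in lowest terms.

17/26

Orion: cooperation gives 17 each period; deviation gives 34 once then 8 forever.
  17/(1−β) ≥ 34 + 8β/(1−β) ⇒ β ≥ 17/26.
Vantage: cooperation gives 14 each period; deviation gives 21 once then 8 forever.
  β ≥ 7/13.
Both must hold, so the binding constraint is Orion's: β ≥ 17/26.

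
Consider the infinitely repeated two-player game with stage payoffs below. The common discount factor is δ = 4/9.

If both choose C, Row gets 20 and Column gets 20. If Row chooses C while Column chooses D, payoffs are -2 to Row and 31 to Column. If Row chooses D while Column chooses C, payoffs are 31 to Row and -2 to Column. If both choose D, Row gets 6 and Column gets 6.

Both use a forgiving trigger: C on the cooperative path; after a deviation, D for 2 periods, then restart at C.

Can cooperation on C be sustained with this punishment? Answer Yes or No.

No

IC: δ+…+δ^2 ≥ (31−20)/(20−6) = 11/14.
At δ = 4/9: partial sum = 0.6420 < 0.7857. Cooperation not sustainable.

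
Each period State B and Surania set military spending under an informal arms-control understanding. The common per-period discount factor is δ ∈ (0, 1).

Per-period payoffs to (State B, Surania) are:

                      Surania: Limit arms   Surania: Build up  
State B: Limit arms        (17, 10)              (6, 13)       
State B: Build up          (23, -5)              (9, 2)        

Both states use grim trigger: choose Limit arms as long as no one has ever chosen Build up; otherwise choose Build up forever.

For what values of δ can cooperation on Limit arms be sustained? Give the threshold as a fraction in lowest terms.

State B's threshold: (23−17)/(23−9) = 3/7.
Surania's threshold: (13−10)/(13−2) = 3/11.
3/7 > 3/11, so State B binds and δ* = 3/7.

3/7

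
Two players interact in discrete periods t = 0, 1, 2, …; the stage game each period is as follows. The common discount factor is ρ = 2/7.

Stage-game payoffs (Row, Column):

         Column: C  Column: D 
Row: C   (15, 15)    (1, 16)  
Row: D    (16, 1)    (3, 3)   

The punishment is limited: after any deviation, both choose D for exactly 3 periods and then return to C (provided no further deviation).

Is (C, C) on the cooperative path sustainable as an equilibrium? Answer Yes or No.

IC: ρ+…+ρ^3 ≥ (16−15)/(15−3) = 1/12.
At ρ = 2/7: partial sum = 0.3907 ≥ 0.0833. Cooperation sustainable.

Yes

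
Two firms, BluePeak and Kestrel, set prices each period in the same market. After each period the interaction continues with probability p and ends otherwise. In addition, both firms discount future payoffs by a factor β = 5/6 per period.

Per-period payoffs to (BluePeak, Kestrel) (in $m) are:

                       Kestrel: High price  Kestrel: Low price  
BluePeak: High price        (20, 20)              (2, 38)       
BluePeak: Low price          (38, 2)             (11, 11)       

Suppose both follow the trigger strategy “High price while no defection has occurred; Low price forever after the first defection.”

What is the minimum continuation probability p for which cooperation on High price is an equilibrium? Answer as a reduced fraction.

4/5

Expected continuation weight on next period's payoff is β·p = 5/6·p, which plays the role of the discount factor.
Cooperation requires 5/6·p ≥ (38−20)/(38−11) = 2/3, hence p ≥ 4/5.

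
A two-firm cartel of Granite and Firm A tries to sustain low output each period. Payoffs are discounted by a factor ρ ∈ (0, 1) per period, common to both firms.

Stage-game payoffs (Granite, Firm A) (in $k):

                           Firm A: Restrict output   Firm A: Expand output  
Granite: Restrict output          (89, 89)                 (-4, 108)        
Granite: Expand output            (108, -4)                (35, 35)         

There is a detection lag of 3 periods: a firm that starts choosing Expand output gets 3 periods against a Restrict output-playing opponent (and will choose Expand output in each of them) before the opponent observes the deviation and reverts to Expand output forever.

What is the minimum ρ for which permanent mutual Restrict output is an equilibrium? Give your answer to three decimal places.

Deviating for the 3 undetected periods gains 108−89 = 19 per period over cooperation, then loses 89−35 = 54 per period forever once punishment starts.
Gain: 19(1 + ρ + … + ρ^2); loss: 54·ρ^3/(1−ρ).
No profitable deviation ⇔ 19(1−ρ^3) ≤ 54·ρ^3, i.e. ρ^3 ≥ 19/(19+54) = 19/73.
Hence ρ ≥ (19/73)^(1/3) ≈ 0.638.

0.638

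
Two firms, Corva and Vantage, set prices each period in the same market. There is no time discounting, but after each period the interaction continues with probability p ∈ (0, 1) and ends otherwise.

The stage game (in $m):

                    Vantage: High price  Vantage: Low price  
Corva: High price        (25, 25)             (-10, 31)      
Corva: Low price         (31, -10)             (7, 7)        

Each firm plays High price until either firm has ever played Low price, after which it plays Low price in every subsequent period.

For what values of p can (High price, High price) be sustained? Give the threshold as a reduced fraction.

1/4

Expected cooperation value is 25 + p·25 + p²·25 + … = 25/(1−p); deviation gives 31 + p·7/(1−p).
25 ≥ 31(1−p) + 7p ⇒ 24p ≥ 6 ⇒ p ≥ 6/24 = 1/4.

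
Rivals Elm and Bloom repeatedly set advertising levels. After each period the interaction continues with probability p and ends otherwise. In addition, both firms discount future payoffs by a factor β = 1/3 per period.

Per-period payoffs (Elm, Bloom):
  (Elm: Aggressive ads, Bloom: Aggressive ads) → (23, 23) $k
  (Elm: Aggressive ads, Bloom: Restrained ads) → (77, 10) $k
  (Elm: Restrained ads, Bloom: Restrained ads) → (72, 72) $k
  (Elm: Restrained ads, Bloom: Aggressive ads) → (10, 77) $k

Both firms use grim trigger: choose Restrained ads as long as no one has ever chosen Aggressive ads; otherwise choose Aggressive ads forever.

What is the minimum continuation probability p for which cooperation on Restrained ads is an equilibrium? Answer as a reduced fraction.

With continuation probability p and discount β, the effective per-period discount factor is βp.
Grim-trigger IC: βp ≥ (77−72)/(77−23) = 5/54.
So p ≥ (5/54)/(1/3) = 5/18.

5/18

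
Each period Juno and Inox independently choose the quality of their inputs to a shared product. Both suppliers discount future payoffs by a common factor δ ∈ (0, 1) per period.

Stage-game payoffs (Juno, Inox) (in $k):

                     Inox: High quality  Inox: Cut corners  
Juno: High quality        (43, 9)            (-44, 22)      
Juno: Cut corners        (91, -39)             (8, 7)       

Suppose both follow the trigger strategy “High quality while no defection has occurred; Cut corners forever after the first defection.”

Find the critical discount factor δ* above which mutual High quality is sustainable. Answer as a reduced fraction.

13/15

Juno: cooperation gives 43 each period; deviation gives 91 once then 8 forever.
  43/(1−δ) ≥ 91 + 8δ/(1−δ) ⇒ δ ≥ 48/83.
Inox: cooperation gives 9 each period; deviation gives 22 once then 7 forever.
  δ ≥ 13/15.
Both must hold, so the binding constraint is Inox's: δ ≥ 13/15.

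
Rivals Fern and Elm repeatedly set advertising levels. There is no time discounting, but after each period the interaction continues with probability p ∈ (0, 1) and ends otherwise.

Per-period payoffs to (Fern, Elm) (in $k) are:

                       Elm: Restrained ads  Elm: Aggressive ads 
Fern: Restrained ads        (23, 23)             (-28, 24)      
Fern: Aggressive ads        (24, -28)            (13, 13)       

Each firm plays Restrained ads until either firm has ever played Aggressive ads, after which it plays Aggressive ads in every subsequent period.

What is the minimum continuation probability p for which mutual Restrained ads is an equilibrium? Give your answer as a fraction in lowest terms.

With no time discounting, the continuation probability p plays the role of the discount factor.
Grim-trigger IC: 23/(1−p) ≥ 24 + 13p/(1−p) ⇒ p ≥ (24−23)/(24−13) = 1/11.

1/11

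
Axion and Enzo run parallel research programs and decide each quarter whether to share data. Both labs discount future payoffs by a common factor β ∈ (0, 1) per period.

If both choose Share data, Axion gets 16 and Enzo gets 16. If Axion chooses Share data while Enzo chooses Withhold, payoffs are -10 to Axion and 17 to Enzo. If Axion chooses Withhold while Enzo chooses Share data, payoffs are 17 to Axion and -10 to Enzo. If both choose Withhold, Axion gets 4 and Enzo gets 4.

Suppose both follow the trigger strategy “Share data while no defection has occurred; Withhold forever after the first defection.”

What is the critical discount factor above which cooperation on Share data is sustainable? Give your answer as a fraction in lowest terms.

16/(1−β) ≥ 17 + 4β/(1−β)
16 ≥ 17 − 13β
β ≥ 1/13.

1/13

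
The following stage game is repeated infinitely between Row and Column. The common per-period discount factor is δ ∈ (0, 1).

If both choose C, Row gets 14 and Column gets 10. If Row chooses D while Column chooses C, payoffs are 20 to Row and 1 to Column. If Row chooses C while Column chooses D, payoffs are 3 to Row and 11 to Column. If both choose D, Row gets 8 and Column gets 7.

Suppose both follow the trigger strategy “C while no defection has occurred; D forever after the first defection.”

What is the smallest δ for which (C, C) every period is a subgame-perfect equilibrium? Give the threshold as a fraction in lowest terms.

Row's threshold: (20−14)/(20−8) = 1/2.
Column's threshold: (11−10)/(11−7) = 1/4.
1/2 > 1/4, so Row binds and δ* = 1/2.

1/2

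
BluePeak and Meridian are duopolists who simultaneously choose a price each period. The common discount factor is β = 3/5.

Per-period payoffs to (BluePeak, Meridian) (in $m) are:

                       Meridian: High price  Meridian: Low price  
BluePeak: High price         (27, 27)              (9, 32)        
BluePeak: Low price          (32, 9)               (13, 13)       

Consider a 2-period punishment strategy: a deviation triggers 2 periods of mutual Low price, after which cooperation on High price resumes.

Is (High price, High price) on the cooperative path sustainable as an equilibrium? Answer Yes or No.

Yes

A one-shot deviation gives 32 now, then 13 for 2 periods, then back to 27.
Gain from deviating: (32−27) today; loss: (27−13) in each of the next 2 periods.
No-deviation condition: (27−13)(β+…+β^2) ≥ 32−27, i.e. β+…+β^2 ≥ 5/14.
At β = 3/5: β+…+β^2 = 0.9600 ≥ 0.3571.
So cooperation is sustainable.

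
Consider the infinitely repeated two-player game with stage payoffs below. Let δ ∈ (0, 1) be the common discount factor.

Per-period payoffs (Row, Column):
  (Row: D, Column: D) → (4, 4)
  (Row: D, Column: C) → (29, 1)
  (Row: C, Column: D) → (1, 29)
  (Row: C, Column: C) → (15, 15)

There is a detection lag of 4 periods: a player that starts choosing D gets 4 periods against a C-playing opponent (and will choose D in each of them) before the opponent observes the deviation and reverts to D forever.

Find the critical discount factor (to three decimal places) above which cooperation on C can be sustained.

0.865

Deviating for the 4 undetected periods gains 29−15 = 14 per period over cooperation, then loses 15−4 = 11 per period forever once punishment starts.
Gain: 14(1 + δ + … + δ^3); loss: 11·δ^4/(1−δ).
No profitable deviation ⇔ 14(1−δ^4) ≤ 11·δ^4, i.e. δ^4 ≥ 14/(14+11) = 14/25.
Hence δ ≥ (14/25)^(1/4) ≈ 0.865.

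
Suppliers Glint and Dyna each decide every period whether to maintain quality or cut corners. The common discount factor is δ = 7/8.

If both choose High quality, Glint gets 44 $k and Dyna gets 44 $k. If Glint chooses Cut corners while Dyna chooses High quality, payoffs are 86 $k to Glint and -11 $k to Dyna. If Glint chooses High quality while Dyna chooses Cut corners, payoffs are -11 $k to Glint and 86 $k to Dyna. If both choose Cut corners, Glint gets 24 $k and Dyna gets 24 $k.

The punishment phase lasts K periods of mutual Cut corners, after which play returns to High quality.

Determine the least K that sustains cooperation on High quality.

IC: δ(1−δ^K)/(1−δ) ≥ (86−44)/(44−24) = 21/10.
With δ = 7/8: need 1 − δ^K ≥ 21/10·(1−7/8)/(7/8), i.e. δ^K ≤ 0.7000.
Since (7/8)^2 = 0.7656 and (7/8)^3 = 0.6699, the smallest such K is 3.

3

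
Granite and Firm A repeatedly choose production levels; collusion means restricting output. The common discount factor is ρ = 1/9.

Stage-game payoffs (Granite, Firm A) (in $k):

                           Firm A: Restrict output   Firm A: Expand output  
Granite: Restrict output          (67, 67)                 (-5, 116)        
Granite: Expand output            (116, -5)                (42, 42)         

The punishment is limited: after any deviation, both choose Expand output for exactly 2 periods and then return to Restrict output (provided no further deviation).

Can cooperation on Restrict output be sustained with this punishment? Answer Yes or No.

IC: ρ+…+ρ^2 ≥ (116−67)/(67−42) = 49/25.
At ρ = 1/9: partial sum = 0.1235 < 1.9600. Cooperation not sustainable.

No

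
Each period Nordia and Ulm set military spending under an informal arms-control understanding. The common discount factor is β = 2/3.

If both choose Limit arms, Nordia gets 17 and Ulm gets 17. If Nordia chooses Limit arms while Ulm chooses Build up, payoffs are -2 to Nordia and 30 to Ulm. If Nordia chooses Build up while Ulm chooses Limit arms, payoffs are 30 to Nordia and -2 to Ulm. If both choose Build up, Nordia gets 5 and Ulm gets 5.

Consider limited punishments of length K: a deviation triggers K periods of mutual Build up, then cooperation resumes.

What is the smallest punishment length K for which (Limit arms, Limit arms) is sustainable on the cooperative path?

2

Need Σ_{k=1}^{K} β^k ≥ (30−17)/(17−5) = 1.0833 at β = 2/3.
At K = 1 the sum is 0.6667 < 1.0833; at K = 2 it is 1.1111 ≥ 1.0833.
So the minimum punishment length is K = 2.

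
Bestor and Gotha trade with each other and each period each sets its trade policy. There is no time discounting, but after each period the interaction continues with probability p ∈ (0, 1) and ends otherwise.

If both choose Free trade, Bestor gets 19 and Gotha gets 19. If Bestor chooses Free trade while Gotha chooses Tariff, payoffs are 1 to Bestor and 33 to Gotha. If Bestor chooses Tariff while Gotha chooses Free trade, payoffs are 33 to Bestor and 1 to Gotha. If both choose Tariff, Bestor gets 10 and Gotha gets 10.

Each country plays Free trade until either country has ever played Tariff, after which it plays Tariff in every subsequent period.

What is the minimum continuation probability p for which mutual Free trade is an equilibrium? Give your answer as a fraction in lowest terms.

Expected cooperation value is 19 + p·19 + p²·19 + … = 19/(1−p); deviation gives 33 + p·10/(1−p).
19 ≥ 33(1−p) + 10p ⇒ 23p ≥ 14 ⇒ p ≥ 14/23.

14/23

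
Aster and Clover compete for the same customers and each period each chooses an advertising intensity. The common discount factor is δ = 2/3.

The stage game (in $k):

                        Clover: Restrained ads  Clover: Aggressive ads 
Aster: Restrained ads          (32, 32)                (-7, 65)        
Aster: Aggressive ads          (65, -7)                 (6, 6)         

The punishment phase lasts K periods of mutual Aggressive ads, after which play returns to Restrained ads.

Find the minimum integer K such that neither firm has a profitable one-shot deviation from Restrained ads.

IC: δ(1−δ^K)/(1−δ) ≥ (65−32)/(32−6) = 33/26.
With δ = 2/3: need 1 − δ^K ≥ 33/26·(1−2/3)/(2/3), i.e. δ^K ≤ 0.3654.
Since (2/3)^2 = 0.4444 and (2/3)^3 = 0.2963, the smallest such K is 3.

3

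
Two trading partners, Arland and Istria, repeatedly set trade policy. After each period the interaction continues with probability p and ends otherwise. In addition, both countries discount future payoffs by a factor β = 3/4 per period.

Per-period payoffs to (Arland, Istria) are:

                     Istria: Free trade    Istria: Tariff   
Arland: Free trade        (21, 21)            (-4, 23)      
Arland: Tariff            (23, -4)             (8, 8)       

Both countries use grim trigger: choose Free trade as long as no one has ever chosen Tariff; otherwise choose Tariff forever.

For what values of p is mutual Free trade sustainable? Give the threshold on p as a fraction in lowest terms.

8/45

Expected continuation weight on next period's payoff is β·p = 3/4·p, which plays the role of the discount factor.
Cooperation requires 3/4·p ≥ (23−21)/(23−8) = 2/15, hence p ≥ 8/45.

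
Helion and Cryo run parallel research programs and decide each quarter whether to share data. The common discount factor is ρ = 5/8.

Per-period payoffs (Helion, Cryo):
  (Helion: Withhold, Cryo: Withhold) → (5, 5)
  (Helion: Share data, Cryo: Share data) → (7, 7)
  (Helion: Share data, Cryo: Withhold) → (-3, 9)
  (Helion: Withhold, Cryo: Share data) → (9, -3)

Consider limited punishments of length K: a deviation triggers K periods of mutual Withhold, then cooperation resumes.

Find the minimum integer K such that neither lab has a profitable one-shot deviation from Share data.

No profitable deviation requires (7−5)(ρ+…+ρ^K) ≥ 9−7, i.e. ρ+…+ρ^K ≥ 1 ≈ 1.0000.
With ρ = 5/8, the partial sums are K=1: 0.6250, K=2: 1.0156.
K = 2 is the first length at which the sum reaches 1.0000.

2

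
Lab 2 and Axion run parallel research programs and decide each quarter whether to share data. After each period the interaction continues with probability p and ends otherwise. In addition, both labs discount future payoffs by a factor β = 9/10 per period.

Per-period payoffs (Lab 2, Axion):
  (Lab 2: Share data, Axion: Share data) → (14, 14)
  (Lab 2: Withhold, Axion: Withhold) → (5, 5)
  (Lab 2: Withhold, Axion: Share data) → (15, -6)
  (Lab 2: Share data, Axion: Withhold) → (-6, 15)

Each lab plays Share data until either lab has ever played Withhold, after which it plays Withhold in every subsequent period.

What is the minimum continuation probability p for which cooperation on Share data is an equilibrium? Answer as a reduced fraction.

1/9

Expected continuation weight on next period's payoff is β·p = 9/10·p, which plays the role of the discount factor.
Cooperation requires 9/10·p ≥ (15−14)/(15−5) = 1/10, hence p ≥ 1/9.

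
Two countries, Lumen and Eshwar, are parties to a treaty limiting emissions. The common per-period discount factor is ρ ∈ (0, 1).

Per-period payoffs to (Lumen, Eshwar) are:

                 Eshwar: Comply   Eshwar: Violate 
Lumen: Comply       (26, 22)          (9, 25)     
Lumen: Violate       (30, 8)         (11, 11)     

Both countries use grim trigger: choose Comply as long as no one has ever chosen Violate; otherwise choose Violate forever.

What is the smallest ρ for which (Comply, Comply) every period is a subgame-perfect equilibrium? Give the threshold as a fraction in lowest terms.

3/14

For Lumen: deviation gain 30−26 = 4, per-period punishment loss 26−11 = 15. IC gives ρ ≥ 4/19.
For Eshwar: gain 3, loss 11 per period, so ρ ≥ 3/14.
The tighter constraint is Eshwar's, so cooperation needs ρ ≥ 3/14.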